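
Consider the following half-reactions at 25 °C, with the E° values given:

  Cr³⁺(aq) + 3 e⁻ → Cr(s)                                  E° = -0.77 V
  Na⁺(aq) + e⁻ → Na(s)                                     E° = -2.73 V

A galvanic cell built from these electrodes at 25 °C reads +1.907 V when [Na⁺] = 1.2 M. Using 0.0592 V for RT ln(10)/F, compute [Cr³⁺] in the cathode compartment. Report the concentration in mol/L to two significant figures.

0.0036 M

Cr³⁺/Cr is the cathode, Na⁺/Na the anode: E°cell = +1.96 V, n = 3.
Overall reaction: Cr³⁺(aq) + 3 Na(s) → Cr(s) + 3 Na⁺(aq); Q = [Na⁺]^3/[Cr³⁺]^1.
From E = E° − (0.0592/n) log Q: log Q = (E° − E)·n/0.0592 = (+1.96 − (+1.907))·3/0.0592 = 2.6858.
So 1·log[Cr³⁺] = 3·log(1.2) − log Q = 0.2375 − (2.6858) = -2.4483; [Cr³⁺] = 10^(-2.4483) ≈ 0.0036 M.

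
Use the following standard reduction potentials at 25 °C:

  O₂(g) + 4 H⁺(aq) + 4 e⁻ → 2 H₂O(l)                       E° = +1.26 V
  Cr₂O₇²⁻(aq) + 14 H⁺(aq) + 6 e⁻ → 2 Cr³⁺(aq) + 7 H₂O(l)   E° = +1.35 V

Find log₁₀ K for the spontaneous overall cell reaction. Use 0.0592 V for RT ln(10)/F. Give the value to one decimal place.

Cathode: Cr₂O₇²⁻/Cr³⁺; anode: O₂/H₂O. E°cell = +0.09 V, n = 12.
log K = nE°cell / 0.0592 = (12)(+0.09) / 0.0592 = 18.2.

18.2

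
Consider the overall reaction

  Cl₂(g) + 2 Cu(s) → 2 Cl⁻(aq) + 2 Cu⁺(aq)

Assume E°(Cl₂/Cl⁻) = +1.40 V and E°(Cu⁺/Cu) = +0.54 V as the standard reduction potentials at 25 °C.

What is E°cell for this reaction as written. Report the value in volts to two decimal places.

The Cl₂/Cl⁻ couple has the higher reduction potential, so it is the cathode; Cu⁺/Cu is oxidised at the anode.
E°cell = E°(cathode) − E°(anode) = (+1.40) − (+0.54) = +0.86 V.

+0.86 V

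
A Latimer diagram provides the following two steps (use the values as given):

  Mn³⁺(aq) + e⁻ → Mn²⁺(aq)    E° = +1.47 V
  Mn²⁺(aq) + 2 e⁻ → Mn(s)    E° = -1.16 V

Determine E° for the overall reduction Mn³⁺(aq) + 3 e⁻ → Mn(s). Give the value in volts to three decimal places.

Standard free energies of sequential steps add: ΔG°₃ = ΔG°₁ + ΔG°₂, so n₃E°₃ = n₁E°₁ + n₂E°₂.
E°₃ = (1×+1.47 + 2×-1.16) / 3 = (-0.850) / 3 = -0.283 V.

-0.283 V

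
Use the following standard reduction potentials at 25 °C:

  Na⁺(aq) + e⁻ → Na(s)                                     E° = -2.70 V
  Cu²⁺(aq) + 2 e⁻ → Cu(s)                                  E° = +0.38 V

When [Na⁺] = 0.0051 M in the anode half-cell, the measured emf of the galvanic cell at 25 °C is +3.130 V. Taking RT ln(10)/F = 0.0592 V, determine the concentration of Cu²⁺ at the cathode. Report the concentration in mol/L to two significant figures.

Cu²⁺/Cu is the cathode, Na⁺/Na the anode: E°cell = +3.08 V, n = 2.
Overall reaction: Cu²⁺(aq) + 2 Na(s) → Cu(s) + 2 Na⁺(aq); Q = [Na⁺]^2/[Cu²⁺]^1.
From E = E° − (0.0592/n) log Q: log Q = (E° − E)·n/0.0592 = (+3.08 − (+3.130))·2/0.0592 = -1.6892.
So 1·log[Cu²⁺] = 2·log(0.0051) − log Q = -4.5849 − (-1.6892) = -2.8957; [Cu²⁺] = 10^(-2.8957) ≈ 0.0013 M.

0.0013 M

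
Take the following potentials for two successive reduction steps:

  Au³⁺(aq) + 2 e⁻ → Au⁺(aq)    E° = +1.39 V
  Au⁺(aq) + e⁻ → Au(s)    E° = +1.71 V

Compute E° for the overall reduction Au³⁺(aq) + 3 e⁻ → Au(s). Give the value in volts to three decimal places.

Standard free energies of sequential steps add: ΔG°₃ = ΔG°₁ + ΔG°₂, so n₃E°₃ = n₁E°₁ + n₂E°₂.
E°₃ = (2×+1.39 + 1×+1.71) / 3 = (+4.490) / 3 = +1.497 V.
E° values themselves are not directly additive — weighting by electron count is essential.

+1.497 V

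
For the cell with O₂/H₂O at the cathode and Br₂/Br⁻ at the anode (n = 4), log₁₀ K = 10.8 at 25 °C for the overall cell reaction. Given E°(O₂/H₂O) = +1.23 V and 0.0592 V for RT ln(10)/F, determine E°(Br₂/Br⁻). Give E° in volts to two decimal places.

+1.07 V

E°cell = (0.0592/n)·log K = (0.0592/4)(10.8) = +0.160 V.
Since O₂/H₂O is the cathode and Br₂/Br⁻ the anode, E°cell = E°(O₂/H₂O) − E°(Br₂/Br⁻).
So E°(Br₂/Br⁻) = E°(O₂/H₂O) − E°cell = (+1.23) − (+0.160) = +1.07 V.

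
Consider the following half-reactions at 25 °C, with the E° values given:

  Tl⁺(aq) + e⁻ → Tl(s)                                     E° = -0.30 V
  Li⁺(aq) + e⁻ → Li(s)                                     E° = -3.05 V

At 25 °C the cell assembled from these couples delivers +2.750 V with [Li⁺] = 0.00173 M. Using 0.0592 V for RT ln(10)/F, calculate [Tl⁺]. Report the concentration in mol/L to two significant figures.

0.0017 M

Tl⁺/Tl is the cathode, Li⁺/Li the anode: E°cell = +2.75 V, n = 1.
Overall reaction: Tl⁺(aq) + Li(s) → Tl(s) + Li⁺(aq); Q = [Li⁺]^1/[Tl⁺]^1.
From E = E° − (0.0592/n) log Q: log Q = (E° − E)·n/0.0592 = (+2.75 − (+2.750))·1/0.0592 = 0.0000.
So 1·log[Tl⁺] = 1·log(0.00173) − log Q = -2.7620 − (0.0000) = -2.7620; [Tl⁺] = 10^(-2.7620) ≈ 0.0017 M.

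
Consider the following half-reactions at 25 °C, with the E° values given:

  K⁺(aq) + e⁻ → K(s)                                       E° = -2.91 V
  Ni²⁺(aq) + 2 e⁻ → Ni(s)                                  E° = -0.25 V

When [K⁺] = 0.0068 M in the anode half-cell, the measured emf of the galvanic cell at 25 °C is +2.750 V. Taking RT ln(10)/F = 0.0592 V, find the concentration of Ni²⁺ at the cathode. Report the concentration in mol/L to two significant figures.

Ni²⁺/Ni is the cathode, K⁺/K the anode: E°cell = +2.66 V, n = 2.
Overall reaction: Ni²⁺(aq) + 2 K(s) → Ni(s) + 2 K⁺(aq); Q = [K⁺]^2/[Ni²⁺]^1.
From E = E° − (0.0592/n) log Q: log Q = (E° − E)·n/0.0592 = (+2.66 − (+2.750))·2/0.0592 = -3.0405.
So 1·log[Ni²⁺] = 2·log(0.0068) − log Q = -4.3350 − (-3.0405) = -1.2945; [Ni²⁺] = 10^(-1.2945) ≈ 0.051 M.

0.051 M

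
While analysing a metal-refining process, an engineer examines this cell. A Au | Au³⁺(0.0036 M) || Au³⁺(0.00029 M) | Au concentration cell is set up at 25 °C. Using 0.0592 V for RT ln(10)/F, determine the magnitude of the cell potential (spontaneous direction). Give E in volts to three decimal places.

For a concentration cell E°cell = 0. The 0.0036 M side is the cathode (reduction is favoured where [Au³⁺] is higher).
With n = 3, E = −(0.0592/3) log([Au³⁺]ₐₙ/[Au³⁺]꜀ₐₜ) = −(0.0592/3) log(0.00029/0.0036) = −(0.0592/3)(-1.094) = +0.022 V.

+0.022 V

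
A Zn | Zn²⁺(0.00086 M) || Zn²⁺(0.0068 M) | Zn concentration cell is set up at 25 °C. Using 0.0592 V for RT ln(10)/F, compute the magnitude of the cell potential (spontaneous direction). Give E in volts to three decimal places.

For a concentration cell E°cell = 0. The 0.0068 M side is the cathode (reduction is favoured where [Zn²⁺] is higher).
With n = 2, E = −(0.0592/2) log([Zn²⁺]ₐₙ/[Zn²⁺]꜀ₐₜ) = −(0.0592/2) log(0.00086/0.0068) = −(0.0592/2)(-0.898) = +0.027 V.

+0.027 V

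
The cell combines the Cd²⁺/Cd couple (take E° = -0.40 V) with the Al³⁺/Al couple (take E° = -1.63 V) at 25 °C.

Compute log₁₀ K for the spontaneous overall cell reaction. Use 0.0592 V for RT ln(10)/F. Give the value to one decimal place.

Cathode: Cd²⁺/Cd; anode: Al³⁺/Al. E°cell = +1.23 V, n = 6.
log K = nE°cell / 0.0592 = (6)(+1.23) / 0.0592 = 124.7.

124.7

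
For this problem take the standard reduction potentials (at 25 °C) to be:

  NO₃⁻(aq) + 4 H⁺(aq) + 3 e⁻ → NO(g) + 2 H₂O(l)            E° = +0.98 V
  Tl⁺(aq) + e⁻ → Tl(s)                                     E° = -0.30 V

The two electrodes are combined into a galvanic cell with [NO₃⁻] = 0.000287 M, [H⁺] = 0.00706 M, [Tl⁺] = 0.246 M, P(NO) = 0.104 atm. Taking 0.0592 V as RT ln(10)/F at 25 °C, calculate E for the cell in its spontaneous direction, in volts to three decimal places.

NO₃⁻/NO is the cathode (higher E°), Tl⁺/Tl the anode: E°cell = +0.98 − (-0.30) = +1.28 V, n = 3.
Overall: NO₃⁻(aq) + 4 H⁺(aq) + 3 Tl(s) → NO(g) + 2 H₂O(l) + 3 Tl⁺(aq)
Q = P(NO)·[Tl⁺]^3 / ([NO₃⁻]·[H⁺]^4); log Q = 9.337.
E = E° − (0.0592/n) log Q = +1.28 − (0.0592/3)(9.337) = +1.096 V.

+1.096 V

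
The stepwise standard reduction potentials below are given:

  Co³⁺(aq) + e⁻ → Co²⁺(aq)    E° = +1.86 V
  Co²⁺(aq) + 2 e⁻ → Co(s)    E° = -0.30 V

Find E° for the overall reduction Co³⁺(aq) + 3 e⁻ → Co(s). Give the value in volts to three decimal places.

+0.420 V

Since ΔG° = −nFE° is additive over sequential reductions, n₃E°₃ = n₁E°₁ + n₂E°₂.
E°₃ = (1×+1.86 + 2×-0.30) / 3 = (+1.260) / 3 = +0.420 V.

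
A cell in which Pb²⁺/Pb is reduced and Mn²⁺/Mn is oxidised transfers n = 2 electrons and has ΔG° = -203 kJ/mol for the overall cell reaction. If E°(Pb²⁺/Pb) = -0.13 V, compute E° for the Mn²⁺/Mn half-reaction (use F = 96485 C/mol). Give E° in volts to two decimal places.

-1.18 V

E°cell = −ΔG°/(nF) = −(-203×10³)/((2)(96485)) = +1.052 V.
Since Pb²⁺/Pb is the cathode and Mn²⁺/Mn the anode, E°cell = E°(Pb²⁺/Pb) − E°(Mn²⁺/Mn).
So E°(Mn²⁺/Mn) = E°(Pb²⁺/Pb) − E°cell = (-0.13) − (+1.052) = -1.18 V.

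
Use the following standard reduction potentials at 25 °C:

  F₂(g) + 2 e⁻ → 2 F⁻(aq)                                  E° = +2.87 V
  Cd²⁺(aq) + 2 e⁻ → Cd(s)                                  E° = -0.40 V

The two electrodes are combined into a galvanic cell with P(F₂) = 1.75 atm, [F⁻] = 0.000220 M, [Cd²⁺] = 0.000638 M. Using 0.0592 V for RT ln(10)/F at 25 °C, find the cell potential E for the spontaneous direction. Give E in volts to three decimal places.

+3.588 V

F₂/F⁻ is the cathode (higher E°), Cd²⁺/Cd the anode: E°cell = +2.87 − (-0.40) = +3.27 V, n = 2.
Overall: F₂(g) + Cd(s) → 2 F⁻(aq) + Cd²⁺(aq)
Q = [F⁻]^2·[Cd²⁺] / (P(F₂)); log Q = -10.753.
E = E° − (0.0592/n) log Q = +3.27 − (0.0592/2)(-10.753) = +3.588 V.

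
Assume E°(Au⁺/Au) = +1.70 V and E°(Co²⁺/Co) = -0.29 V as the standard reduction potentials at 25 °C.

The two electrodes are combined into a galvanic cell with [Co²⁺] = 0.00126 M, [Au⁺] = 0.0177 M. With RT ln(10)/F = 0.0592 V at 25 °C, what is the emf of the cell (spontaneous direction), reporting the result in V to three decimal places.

+1.972 V

Au⁺/Au is the cathode (higher E°), Co²⁺/Co the anode: E°cell = +1.70 − (-0.29) = +1.99 V, n = 2.
Overall: 2 Au⁺(aq) + Co(s) → 2 Au(s) + Co²⁺(aq)
Q = [Co²⁺] / ([Au⁺]^2); log Q = 0.604.
E = E° − (0.0592/n) log Q = +1.99 − (0.0592/2)(0.604) = +1.972 V.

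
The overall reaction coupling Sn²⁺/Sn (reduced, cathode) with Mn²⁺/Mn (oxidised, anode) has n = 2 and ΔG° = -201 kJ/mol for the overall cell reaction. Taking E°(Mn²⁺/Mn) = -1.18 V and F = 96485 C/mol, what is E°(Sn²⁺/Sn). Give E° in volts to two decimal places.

-0.14 V

E°cell = −ΔG°/(nF) = −(-201×10³)/((2)(96485)) = +1.042 V.
Since Sn²⁺/Sn is the cathode and Mn²⁺/Mn the anode, E°cell = E°(Sn²⁺/Sn) − E°(Mn²⁺/Mn).
So E°(Sn²⁺/Sn) = E°cell + E°(Mn²⁺/Mn) = +1.042 + (-1.18) = -0.14 V.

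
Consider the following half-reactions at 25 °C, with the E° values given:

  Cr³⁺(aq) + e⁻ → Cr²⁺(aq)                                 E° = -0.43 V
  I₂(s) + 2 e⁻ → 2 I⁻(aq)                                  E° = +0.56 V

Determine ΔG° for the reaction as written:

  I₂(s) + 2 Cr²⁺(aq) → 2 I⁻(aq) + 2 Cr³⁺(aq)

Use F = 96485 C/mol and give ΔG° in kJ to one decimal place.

-191.0 kJ

As written, I₂/I⁻ is reduced (cathode) and Cr³⁺/Cr²⁺ is oxidised (anode), so E°cell = (+0.56) − (-0.43) = +0.99 V.
Balancing electrons gives n = 2.
ΔG° = −nFE° = −(2)(96485)(+0.99) = -191,040 J = -191.0 kJ.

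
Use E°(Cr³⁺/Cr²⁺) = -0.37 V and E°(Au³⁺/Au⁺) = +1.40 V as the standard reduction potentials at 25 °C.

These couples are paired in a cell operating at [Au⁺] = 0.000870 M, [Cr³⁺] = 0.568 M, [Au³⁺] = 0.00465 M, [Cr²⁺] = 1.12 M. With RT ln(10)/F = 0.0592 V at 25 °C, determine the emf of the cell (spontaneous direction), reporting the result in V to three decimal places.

Au³⁺/Au⁺ is the cathode (higher E°), Cr³⁺/Cr²⁺ the anode: E°cell = +1.40 − (-0.37) = +1.77 V, n = 2.
Overall: Au³⁺(aq) + 2 Cr²⁺(aq) → Au⁺(aq) + 2 Cr³⁺(aq)
Q = [Au⁺]·[Cr³⁺]^2 / ([Au³⁺]·[Cr²⁺]^2); log Q = -1.318.
E = E° − (0.0592/n) log Q = +1.77 − (0.0592/2)(-1.318) = +1.809 V.

+1.809 V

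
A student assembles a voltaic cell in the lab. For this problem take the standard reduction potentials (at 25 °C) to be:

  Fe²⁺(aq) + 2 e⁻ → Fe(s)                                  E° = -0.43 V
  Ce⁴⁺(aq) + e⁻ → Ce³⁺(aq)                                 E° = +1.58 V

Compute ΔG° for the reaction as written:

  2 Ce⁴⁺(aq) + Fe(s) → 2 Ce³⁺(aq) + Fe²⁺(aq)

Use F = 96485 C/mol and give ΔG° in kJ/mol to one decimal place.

-387.9 kJ/mol

As written, Ce⁴⁺/Ce³⁺ is reduced (cathode) and Fe²⁺/Fe is oxidised (anode), so E°cell = (+1.58) − (-0.43) = +2.01 V.
Balancing electrons gives n = 2.
ΔG° = −nFE° = −(2)(96485)(+2.01) = -387,870 J = -387.9 kJ/mol.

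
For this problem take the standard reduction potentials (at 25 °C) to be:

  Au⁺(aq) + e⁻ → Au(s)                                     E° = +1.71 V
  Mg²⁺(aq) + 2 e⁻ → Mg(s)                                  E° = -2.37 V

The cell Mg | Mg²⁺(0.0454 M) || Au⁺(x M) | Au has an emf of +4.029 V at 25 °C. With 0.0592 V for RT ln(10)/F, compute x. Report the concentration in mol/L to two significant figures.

0.029 M

Au⁺/Au is the cathode, Mg²⁺/Mg the anode: E°cell = +4.08 V, n = 2.
Overall reaction: 2 Au⁺(aq) + Mg(s) → 2 Au(s) + Mg²⁺(aq); Q = [Mg²⁺]^1/[Au⁺]^2.
From E = E° − (0.0592/n) log Q: log Q = (E° − E)·n/0.0592 = (+4.08 − (+4.029))·2/0.0592 = 1.7230.
So 2·log[Au⁺] = 1·log(0.0454) − log Q = -1.3429 − (1.7230) = -3.0659; log[Au⁺] = -3.0659 / 2 = -1.5330; [Au⁺] = 10^(-1.5330) ≈ 0.029 M.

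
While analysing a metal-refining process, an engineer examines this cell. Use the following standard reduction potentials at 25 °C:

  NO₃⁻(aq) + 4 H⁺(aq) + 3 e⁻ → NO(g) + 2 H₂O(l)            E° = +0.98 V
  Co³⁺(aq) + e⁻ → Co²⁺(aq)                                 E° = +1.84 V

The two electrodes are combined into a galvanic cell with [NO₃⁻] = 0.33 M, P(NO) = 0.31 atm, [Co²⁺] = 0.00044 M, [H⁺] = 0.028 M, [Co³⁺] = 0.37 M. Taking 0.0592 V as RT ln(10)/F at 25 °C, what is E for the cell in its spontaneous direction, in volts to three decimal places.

Co³⁺/Co²⁺ is the cathode (higher E°), NO₃⁻/NO the anode: E°cell = +1.84 − (+0.98) = +0.86 V, n = 3.
Overall: 3 Co³⁺(aq) + NO(g) + 2 H₂O(l) → 3 Co²⁺(aq) + NO₃⁻(aq) + 4 H⁺(aq)
Q = [Co²⁺]^3·[NO₃⁻]·[H⁺]^4 / ([Co³⁺]^3·P(NO)); log Q = -14.958.
E = E° − (0.0592/n) log Q = +0.86 − (0.0592/3)(-14.958) = +1.155 V.

+1.155 V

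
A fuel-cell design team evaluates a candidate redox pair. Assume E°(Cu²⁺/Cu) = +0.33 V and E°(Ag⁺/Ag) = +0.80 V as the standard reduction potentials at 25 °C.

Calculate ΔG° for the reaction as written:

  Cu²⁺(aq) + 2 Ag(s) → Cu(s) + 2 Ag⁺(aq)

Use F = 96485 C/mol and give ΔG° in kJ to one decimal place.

As written, Cu²⁺/Cu is reduced (cathode) and Ag⁺/Ag is oxidised (anode), so E°cell = (+0.33) − (+0.80) = -0.47 V.
Balancing electrons gives n = 2.
ΔG° = −nFE° = −(2)(96485)(-0.47) = 90,696 J = +90.7 kJ.

+90.7 kJ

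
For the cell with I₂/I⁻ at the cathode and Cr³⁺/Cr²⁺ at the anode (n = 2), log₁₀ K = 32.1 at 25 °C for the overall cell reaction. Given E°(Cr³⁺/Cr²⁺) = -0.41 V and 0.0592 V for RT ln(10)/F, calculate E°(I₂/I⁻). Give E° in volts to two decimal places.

+0.54 V

E°cell = (0.0592/n)·log K = (0.0592/2)(32.1) = +0.950 V.
Since I₂/I⁻ is the cathode and Cr³⁺/Cr²⁺ the anode, E°cell = E°(I₂/I⁻) − E°(Cr³⁺/Cr²⁺).
So E°(I₂/I⁻) = E°cell + E°(Cr³⁺/Cr²⁺) = +0.950 + (-0.41) = +0.54 V.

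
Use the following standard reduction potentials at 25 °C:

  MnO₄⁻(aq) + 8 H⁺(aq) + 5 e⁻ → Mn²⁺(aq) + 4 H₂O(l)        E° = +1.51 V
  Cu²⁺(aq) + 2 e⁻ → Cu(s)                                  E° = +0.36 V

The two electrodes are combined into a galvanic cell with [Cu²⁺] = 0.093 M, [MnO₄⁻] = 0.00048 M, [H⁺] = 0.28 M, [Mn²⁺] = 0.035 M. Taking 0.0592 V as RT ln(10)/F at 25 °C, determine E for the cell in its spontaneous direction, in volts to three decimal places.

+1.106 V

MnO₄⁻/Mn²⁺ is the cathode (higher E°), Cu²⁺/Cu the anode: E°cell = +1.51 − (+0.36) = +1.15 V, n = 10.
Overall: 2 MnO₄⁻(aq) + 16 H⁺(aq) + 5 Cu(s) → 2 Mn²⁺(aq) + 8 H₂O(l) + 5 Cu²⁺(aq)
Q = [Mn²⁺]^2·[Cu²⁺]^5 / ([MnO₄⁻]^2·[H⁺]^16); log Q = 7.414.
E = E° − (0.0592/n) log Q = +1.15 − (0.0592/10)(7.414) = +1.106 V.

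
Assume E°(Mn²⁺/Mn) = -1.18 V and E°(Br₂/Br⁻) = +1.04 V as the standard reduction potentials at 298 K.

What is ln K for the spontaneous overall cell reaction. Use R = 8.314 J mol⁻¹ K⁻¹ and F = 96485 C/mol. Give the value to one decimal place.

172.9

Cathode: Br₂/Br⁻; anode: Mn²⁺/Mn. E°cell = (+1.04) − (-1.18) = +2.22 V, with n = 2.
ΔG° = −nFE° = −RT ln K, so ln K = nFE°/(RT) = (2)(96485)(+2.22) / ((8.314)(298)) = 172.909.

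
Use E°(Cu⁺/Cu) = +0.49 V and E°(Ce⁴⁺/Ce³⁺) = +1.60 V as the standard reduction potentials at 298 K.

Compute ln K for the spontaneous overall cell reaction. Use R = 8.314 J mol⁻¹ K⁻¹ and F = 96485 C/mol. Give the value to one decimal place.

43.2

Cathode: Ce⁴⁺/Ce³⁺; anode: Cu⁺/Cu. E°cell = (+1.60) − (+0.49) = +1.11 V, with n = 1.
ΔG° = −nFE° = −RT ln K, so ln K = nFE°/(RT) = (1)(96485)(+1.11) / ((8.314)(298)) = 43.227.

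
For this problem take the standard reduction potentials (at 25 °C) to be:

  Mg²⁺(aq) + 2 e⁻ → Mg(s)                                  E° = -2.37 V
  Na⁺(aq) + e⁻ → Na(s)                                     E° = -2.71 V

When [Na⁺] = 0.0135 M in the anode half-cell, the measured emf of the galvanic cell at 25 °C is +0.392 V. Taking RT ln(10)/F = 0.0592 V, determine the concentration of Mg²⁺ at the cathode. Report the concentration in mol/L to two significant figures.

Mg²⁺/Mg is the cathode, Na⁺/Na the anode: E°cell = +0.34 V, n = 2.
Overall reaction: Mg²⁺(aq) + 2 Na(s) → Mg(s) + 2 Na⁺(aq); Q = [Na⁺]^2/[Mg²⁺]^1.
From E = E° − (0.0592/n) log Q: log Q = (E° − E)·n/0.0592 = (+0.34 − (+0.392))·2/0.0592 = -1.7568.
So 1·log[Mg²⁺] = 2·log(0.0135) − log Q = -3.7393 − (-1.7568) = -1.9825; [Mg²⁺] = 10^(-1.9825) ≈ 0.010 M.

0.010 M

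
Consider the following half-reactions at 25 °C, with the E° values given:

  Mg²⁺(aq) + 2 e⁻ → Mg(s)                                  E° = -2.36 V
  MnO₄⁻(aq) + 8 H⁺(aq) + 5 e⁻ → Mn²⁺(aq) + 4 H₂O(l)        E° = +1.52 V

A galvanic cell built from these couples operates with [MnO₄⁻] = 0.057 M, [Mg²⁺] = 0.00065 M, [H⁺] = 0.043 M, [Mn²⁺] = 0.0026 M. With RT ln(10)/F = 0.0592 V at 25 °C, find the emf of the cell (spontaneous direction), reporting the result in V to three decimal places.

MnO₄⁻/Mn²⁺ is the cathode (higher E°), Mg²⁺/Mg the anode: E°cell = +1.52 − (-2.36) = +3.88 V, n = 10.
Overall: 2 MnO₄⁻(aq) + 16 H⁺(aq) + 5 Mg(s) → 2 Mn²⁺(aq) + 8 H₂O(l) + 5 Mg²⁺(aq)
Q = [Mn²⁺]^2·[Mg²⁺]^5 / ([MnO₄⁻]^2·[H⁺]^16); log Q = 3.247.
E = E° − (0.0592/n) log Q = +3.88 − (0.0592/10)(3.247) = +3.861 V.

+3.861 V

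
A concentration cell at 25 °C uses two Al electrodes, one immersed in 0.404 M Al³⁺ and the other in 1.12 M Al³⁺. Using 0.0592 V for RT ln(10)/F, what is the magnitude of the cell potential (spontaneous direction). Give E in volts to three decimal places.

For a concentration cell E°cell = 0. The 1.12 M side is the cathode (reduction is favoured where [Al³⁺] is higher).
With n = 3, E = −(0.0592/3) log([Al³⁺]ₐₙ/[Al³⁺]꜀ₐₜ) = −(0.0592/3) log(0.404/1.12) = −(0.0592/3)(-0.443) = +0.009 V.

+0.009 V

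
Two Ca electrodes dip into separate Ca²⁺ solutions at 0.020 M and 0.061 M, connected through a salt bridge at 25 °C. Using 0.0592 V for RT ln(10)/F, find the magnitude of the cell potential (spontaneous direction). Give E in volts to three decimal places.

+0.014 V

For a concentration cell E°cell = 0. The 0.061 M side is the cathode (reduction is favoured where [Ca²⁺] is higher).
With n = 2, E = −(0.0592/2) log([Ca²⁺]ₐₙ/[Ca²⁺]꜀ₐₜ) = −(0.0592/2) log(0.02/0.061) = −(0.0592/2)(-0.484) = +0.014 V.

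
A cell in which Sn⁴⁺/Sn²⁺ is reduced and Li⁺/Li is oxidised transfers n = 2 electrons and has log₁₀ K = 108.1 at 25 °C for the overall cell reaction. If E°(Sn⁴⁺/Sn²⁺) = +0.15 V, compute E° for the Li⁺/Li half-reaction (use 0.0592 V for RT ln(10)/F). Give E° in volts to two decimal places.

-3.05 V

E°cell = (0.0592/n)·log K = (0.0592/2)(108.1) = +3.200 V.
Since Sn⁴⁺/Sn²⁺ is the cathode and Li⁺/Li the anode, E°cell = E°(Sn⁴⁺/Sn²⁺) − E°(Li⁺/Li).
So E°(Li⁺/Li) = E°(Sn⁴⁺/Sn²⁺) − E°cell = (+0.15) − (+3.200) = -3.05 V.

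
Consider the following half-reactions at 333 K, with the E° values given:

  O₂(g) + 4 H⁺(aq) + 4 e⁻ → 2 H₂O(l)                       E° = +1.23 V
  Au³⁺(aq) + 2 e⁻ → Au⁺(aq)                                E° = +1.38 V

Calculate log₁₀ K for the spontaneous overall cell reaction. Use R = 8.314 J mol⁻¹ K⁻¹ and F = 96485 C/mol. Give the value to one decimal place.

Cathode: Au³⁺/Au⁺; anode: O₂/H₂O. E°cell = (+1.38) − (+1.23) = +0.15 V, with n = 4.
ΔG° = −nFE° = −RT ln K, so ln K = nFE°/(RT) = (4)(96485)(+0.15) / ((8.314)(333)) = 20.910.
log₁₀ K = 20.910 / ln 10 = 9.1.

9.1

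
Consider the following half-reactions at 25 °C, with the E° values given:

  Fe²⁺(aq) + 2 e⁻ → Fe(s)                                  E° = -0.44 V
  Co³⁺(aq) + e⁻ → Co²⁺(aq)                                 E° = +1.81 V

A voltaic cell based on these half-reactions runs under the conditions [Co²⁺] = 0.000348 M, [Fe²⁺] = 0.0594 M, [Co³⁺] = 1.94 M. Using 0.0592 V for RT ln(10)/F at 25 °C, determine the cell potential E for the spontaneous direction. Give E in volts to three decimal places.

+2.508 V

Co³⁺/Co²⁺ is the cathode (higher E°), Fe²⁺/Fe the anode: E°cell = +1.81 − (-0.44) = +2.25 V, n = 2.
Overall: 2 Co³⁺(aq) + Fe(s) → 2 Co²⁺(aq) + Fe²⁺(aq)
Q = [Co²⁺]^2·[Fe²⁺] / ([Co³⁺]^2); log Q = -8.719.
E = E° − (0.0592/n) log Q = +2.25 − (0.0592/2)(-8.719) = +2.508 V.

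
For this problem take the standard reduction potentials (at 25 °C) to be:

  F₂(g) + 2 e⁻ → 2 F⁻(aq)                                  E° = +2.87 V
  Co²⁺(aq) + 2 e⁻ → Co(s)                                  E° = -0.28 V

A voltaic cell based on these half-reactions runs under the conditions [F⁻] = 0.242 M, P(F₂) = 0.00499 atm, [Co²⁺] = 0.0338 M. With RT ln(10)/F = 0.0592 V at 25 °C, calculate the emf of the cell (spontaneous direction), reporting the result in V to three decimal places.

+3.162 V

F₂/F⁻ is the cathode (higher E°), Co²⁺/Co the anode: E°cell = +2.87 − (-0.28) = +3.15 V, n = 2.
Overall: F₂(g) + Co(s) → 2 F⁻(aq) + Co²⁺(aq)
Q = [F⁻]^2·[Co²⁺] / (P(F₂)); log Q = -0.402.
E = E° − (0.0592/n) log Q = +3.15 − (0.0592/2)(-0.402) = +3.162 V.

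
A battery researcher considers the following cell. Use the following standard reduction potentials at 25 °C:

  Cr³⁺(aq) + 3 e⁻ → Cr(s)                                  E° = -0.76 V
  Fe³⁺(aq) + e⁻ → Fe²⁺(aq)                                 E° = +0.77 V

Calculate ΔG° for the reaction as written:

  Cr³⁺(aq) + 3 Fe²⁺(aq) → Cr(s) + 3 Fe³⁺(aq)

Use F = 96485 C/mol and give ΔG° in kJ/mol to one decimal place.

+442.9 kJ/mol

As written, Cr³⁺/Cr is reduced (cathode) and Fe³⁺/Fe²⁺ is oxidised (anode), so E°cell = (-0.76) − (+0.77) = -1.53 V.
Balancing electrons gives n = 3.
ΔG° = −nFE° = −(3)(96485)(-1.53) = 442,866 J = +442.9 kJ/mol.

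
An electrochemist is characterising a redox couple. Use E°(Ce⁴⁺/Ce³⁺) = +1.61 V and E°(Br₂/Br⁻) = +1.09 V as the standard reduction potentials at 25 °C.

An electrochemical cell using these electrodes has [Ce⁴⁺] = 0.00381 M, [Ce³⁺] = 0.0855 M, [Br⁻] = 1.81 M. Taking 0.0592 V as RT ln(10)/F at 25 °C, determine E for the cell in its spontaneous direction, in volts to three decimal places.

+0.455 V

Ce⁴⁺/Ce³⁺ is the cathode (higher E°), Br₂/Br⁻ the anode: E°cell = +1.61 − (+1.09) = +0.52 V, n = 2.
Overall: 2 Ce⁴⁺(aq) + 2 Br⁻(aq) → 2 Ce³⁺(aq) + Br₂(l)
Q = [Ce³⁺]^2 / ([Ce⁴⁺]^2·[Br⁻]^2); log Q = 2.187.
E = E° − (0.0592/n) log Q = +0.52 − (0.0592/2)(2.187) = +0.455 V.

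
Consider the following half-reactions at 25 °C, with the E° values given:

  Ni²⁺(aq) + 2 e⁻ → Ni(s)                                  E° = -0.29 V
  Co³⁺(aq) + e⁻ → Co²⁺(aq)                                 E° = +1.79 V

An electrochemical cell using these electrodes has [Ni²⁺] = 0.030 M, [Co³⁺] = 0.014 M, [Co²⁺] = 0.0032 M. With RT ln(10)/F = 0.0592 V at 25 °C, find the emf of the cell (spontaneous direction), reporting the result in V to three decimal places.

Co³⁺/Co²⁺ is the cathode (higher E°), Ni²⁺/Ni the anode: E°cell = +1.79 − (-0.29) = +2.08 V, n = 2.
Overall: 2 Co³⁺(aq) + Ni(s) → 2 Co²⁺(aq) + Ni²⁺(aq)
Q = [Co²⁺]^2·[Ni²⁺] / ([Co³⁺]^2); log Q = -2.805.
E = E° − (0.0592/n) log Q = +2.08 − (0.0592/2)(-2.805) = +2.163 V.

+2.163 V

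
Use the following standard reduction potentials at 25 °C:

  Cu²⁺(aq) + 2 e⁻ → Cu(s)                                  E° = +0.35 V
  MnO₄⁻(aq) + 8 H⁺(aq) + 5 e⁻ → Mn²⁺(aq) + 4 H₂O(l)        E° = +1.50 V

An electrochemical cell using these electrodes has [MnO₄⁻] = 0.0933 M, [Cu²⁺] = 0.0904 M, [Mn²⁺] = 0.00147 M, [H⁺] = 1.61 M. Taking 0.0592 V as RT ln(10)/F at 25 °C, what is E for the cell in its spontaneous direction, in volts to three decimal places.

+1.222 V

MnO₄⁻/Mn²⁺ is the cathode (higher E°), Cu²⁺/Cu the anode: E°cell = +1.50 − (+0.35) = +1.15 V, n = 10.
Overall: 2 MnO₄⁻(aq) + 16 H⁺(aq) + 5 Cu(s) → 2 Mn²⁺(aq) + 8 H₂O(l) + 5 Cu²⁺(aq)
Q = [Mn²⁺]^2·[Cu²⁺]^5 / ([MnO₄⁻]^2·[H⁺]^16); log Q = -12.134.
E = E° − (0.0592/n) log Q = +1.15 − (0.0592/10)(-12.134) = +1.222 V.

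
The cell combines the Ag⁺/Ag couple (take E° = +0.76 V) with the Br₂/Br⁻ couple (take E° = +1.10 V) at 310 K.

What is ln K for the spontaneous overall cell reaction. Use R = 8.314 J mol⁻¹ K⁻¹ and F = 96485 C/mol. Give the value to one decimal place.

Cathode: Br₂/Br⁻; anode: Ag⁺/Ag. E°cell = (+1.10) − (+0.76) = +0.34 V, with n = 2.
ΔG° = −nFE° = −RT ln K, so ln K = nFE°/(RT) = (2)(96485)(+0.34) / ((8.314)(310)) = 25.456.

25.5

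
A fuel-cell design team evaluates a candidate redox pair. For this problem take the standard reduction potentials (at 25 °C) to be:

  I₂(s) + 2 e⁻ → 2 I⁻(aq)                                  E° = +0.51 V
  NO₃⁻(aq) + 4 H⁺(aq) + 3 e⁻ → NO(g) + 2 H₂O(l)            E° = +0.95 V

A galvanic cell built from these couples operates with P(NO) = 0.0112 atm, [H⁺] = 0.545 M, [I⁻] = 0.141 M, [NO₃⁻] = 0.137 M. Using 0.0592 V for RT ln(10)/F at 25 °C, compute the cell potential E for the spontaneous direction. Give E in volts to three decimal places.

NO₃⁻/NO is the cathode (higher E°), I₂/I⁻ the anode: E°cell = +0.95 − (+0.51) = +0.44 V, n = 6.
Overall: 2 NO₃⁻(aq) + 8 H⁺(aq) + 6 I⁻(aq) → 2 NO(g) + 4 H₂O(l) + 3 I₂(s)
Q = P(NO)^2 / ([NO₃⁻]^2·[H⁺]^8·[I⁻]^6); log Q = 5.039.
E = E° − (0.0592/n) log Q = +0.44 − (0.0592/6)(5.039) = +0.390 V.

+0.390 V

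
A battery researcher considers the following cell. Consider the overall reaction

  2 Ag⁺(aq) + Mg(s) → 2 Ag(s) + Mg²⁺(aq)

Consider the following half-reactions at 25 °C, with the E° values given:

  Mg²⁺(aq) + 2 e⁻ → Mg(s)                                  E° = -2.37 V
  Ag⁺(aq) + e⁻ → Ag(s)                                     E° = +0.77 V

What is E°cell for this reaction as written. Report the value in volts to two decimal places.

+3.14 V

The Ag⁺/Ag couple has the higher reduction potential, so it is the cathode; Mg²⁺/Mg is oxidised at the anode.
E°cell = E°(cathode) − E°(anode) = (+0.77) − (-2.37) = +3.14 V.
Since E°cell > 0, the reaction is spontaneous under standard conditions.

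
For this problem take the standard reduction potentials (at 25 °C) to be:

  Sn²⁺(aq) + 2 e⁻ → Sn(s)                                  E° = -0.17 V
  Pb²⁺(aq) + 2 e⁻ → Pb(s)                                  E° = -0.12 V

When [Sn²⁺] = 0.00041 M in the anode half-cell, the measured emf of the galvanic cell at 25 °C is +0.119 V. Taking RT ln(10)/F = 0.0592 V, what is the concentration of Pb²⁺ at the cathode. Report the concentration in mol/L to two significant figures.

0.088 M

Pb²⁺/Pb is the cathode, Sn²⁺/Sn the anode: E°cell = +0.05 V, n = 2.
Overall reaction: Pb²⁺(aq) + Sn(s) → Pb(s) + Sn²⁺(aq); Q = [Sn²⁺]^1/[Pb²⁺]^1.
From E = E° − (0.0592/n) log Q: log Q = (E° − E)·n/0.0592 = (+0.05 − (+0.119))·2/0.0592 = -2.3311.
So 1·log[Pb²⁺] = 1·log(0.00041) − log Q = -3.3872 − (-2.3311) = -1.0561; [Pb²⁺] = 10^(-1.0561) ≈ 0.088 M.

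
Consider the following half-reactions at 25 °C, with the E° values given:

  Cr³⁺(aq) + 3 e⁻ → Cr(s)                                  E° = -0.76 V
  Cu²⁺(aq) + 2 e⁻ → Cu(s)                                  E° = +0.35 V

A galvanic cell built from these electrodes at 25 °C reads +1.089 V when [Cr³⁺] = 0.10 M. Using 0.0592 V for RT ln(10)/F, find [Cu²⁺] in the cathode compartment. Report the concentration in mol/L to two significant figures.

0.042 M

Cu²⁺/Cu is the cathode, Cr³⁺/Cr the anode: E°cell = +1.11 V, n = 6.
Overall reaction: 3 Cu²⁺(aq) + 2 Cr(s) → 3 Cu(s) + 2 Cr³⁺(aq); Q = [Cr³⁺]^2/[Cu²⁺]^3.
From E = E° − (0.0592/n) log Q: log Q = (E° − E)·n/0.0592 = (+1.11 − (+1.089))·6/0.0592 = 2.1284.
So 3·log[Cu²⁺] = 2·log(0.1) − log Q = -2.0000 − (2.1284) = -4.1284; log[Cu²⁺] = -4.1284 / 3 = -1.3761; [Cu²⁺] = 10^(-1.3761) ≈ 0.042 M.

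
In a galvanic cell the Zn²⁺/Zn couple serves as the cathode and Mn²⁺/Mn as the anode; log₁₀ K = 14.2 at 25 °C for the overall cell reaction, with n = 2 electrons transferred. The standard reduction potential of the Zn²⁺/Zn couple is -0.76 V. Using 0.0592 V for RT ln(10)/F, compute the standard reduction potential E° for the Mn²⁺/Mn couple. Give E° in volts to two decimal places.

-1.18 V

E°cell = (0.0592/n)·log K = (0.0592/2)(14.2) = +0.420 V.
Since Zn²⁺/Zn is the cathode and Mn²⁺/Mn the anode, E°cell = E°(Zn²⁺/Zn) − E°(Mn²⁺/Mn).
So E°(Mn²⁺/Mn) = E°(Zn²⁺/Zn) − E°cell = (-0.76) − (+0.420) = -1.18 V.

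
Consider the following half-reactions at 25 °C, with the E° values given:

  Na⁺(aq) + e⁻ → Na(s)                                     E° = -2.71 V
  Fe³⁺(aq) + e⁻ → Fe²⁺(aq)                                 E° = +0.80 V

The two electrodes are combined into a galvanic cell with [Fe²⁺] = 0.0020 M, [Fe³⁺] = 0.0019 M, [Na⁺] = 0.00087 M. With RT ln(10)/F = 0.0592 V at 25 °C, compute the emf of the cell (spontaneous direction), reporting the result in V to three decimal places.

+3.690 V

Fe³⁺/Fe²⁺ is the cathode (higher E°), Na⁺/Na the anode: E°cell = +0.80 − (-2.71) = +3.51 V, n = 1.
Overall: Fe³⁺(aq) + Na(s) → Fe²⁺(aq) + Na⁺(aq)
Q = [Fe²⁺]·[Na⁺] / ([Fe³⁺]); log Q = -3.038.
E = E° − (0.0592/n) log Q = +3.51 − (0.0592/1)(-3.038) = +3.690 V.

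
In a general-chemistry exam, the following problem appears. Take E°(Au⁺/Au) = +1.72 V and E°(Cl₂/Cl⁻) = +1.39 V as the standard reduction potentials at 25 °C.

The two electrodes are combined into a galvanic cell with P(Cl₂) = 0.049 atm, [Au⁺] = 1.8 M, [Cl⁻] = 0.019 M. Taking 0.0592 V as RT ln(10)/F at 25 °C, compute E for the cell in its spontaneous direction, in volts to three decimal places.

+0.282 V

Au⁺/Au is the cathode (higher E°), Cl₂/Cl⁻ the anode: E°cell = +1.72 − (+1.39) = +0.33 V, n = 2.
Overall: 2 Au⁺(aq) + 2 Cl⁻(aq) → 2 Au(s) + Cl₂(g)
Q = P(Cl₂) / ([Au⁺]^2·[Cl⁻]^2); log Q = 1.622.
E = E° − (0.0592/n) log Q = +0.33 − (0.0592/2)(1.622) = +0.282 V.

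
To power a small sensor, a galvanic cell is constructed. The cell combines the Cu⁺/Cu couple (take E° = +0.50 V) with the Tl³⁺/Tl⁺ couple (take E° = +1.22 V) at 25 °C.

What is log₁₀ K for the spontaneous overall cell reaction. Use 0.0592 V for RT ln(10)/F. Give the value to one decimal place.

Cathode: Tl³⁺/Tl⁺; anode: Cu⁺/Cu. E°cell = +0.72 V, n = 2.
log K = nE°cell / 0.0592 = (2)(+0.72) / 0.0592 = 24.3.

24.3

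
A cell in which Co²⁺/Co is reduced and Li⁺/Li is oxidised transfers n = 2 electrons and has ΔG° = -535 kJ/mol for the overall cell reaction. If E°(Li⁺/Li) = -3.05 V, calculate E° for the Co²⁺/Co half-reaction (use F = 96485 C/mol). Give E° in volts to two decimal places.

E°cell = −ΔG°/(nF) = −(-535×10³)/((2)(96485)) = +2.772 V.
Since Co²⁺/Co is the cathode and Li⁺/Li the anode, E°cell = E°(Co²⁺/Co) − E°(Li⁺/Li).
So E°(Co²⁺/Co) = E°cell + E°(Li⁺/Li) = +2.772 + (-3.05) = -0.28 V.

-0.28 V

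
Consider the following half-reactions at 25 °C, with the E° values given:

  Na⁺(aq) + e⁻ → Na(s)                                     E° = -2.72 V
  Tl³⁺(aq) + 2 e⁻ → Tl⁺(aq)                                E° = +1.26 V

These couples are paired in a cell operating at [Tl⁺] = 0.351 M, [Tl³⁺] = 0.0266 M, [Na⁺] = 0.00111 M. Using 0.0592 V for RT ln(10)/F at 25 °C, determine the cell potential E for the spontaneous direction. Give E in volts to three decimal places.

Tl³⁺/Tl⁺ is the cathode (higher E°), Na⁺/Na the anode: E°cell = +1.26 − (-2.72) = +3.98 V, n = 2.
Overall: Tl³⁺(aq) + 2 Na(s) → Tl⁺(aq) + 2 Na⁺(aq)
Q = [Tl⁺]·[Na⁺]^2 / ([Tl³⁺]); log Q = -4.789.
E = E° − (0.0592/n) log Q = +3.98 − (0.0592/2)(-4.789) = +4.122 V.

+4.122 V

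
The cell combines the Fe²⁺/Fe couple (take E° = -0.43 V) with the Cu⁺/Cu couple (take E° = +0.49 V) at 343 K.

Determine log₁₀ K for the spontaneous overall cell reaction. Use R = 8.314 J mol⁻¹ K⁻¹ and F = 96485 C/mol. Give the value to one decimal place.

27.0

Cathode: Cu⁺/Cu; anode: Fe²⁺/Fe. E°cell = (+0.49) − (-0.43) = +0.92 V, with n = 2.
ΔG° = −nFE° = −RT ln K, so ln K = nFE°/(RT) = (2)(96485)(+0.92) / ((8.314)(343)) = 62.255.
log₁₀ K = 62.255 / ln 10 = 27.0.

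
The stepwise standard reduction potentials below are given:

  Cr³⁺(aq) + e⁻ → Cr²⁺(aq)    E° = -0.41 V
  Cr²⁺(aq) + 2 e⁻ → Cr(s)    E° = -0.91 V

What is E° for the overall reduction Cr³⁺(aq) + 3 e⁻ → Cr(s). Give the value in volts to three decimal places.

-0.743 V

Adding the free-energy changes (−nFE°) of the two steps gives −n₃FE°₃ = −n₁FE°₁ − n₂FE°₂.
E°₃ = (1×-0.41 + 2×-0.91) / 3 = (-2.230) / 3 = -0.743 V.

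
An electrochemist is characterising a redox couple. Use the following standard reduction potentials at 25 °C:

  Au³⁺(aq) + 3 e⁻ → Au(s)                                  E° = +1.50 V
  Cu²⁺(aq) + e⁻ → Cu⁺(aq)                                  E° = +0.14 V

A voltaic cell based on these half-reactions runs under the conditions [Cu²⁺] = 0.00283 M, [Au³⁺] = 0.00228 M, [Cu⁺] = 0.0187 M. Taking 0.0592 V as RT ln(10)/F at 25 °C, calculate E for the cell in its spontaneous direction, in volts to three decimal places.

Au³⁺/Au is the cathode (higher E°), Cu²⁺/Cu⁺ the anode: E°cell = +1.50 − (+0.14) = +1.36 V, n = 3.
Overall: Au³⁺(aq) + 3 Cu⁺(aq) → Au(s) + 3 Cu²⁺(aq)
Q = [Cu²⁺]^3 / ([Au³⁺]·[Cu⁺]^3); log Q = 0.182.
E = E° − (0.0592/n) log Q = +1.36 − (0.0592/3)(0.182) = +1.356 V.

+1.356 V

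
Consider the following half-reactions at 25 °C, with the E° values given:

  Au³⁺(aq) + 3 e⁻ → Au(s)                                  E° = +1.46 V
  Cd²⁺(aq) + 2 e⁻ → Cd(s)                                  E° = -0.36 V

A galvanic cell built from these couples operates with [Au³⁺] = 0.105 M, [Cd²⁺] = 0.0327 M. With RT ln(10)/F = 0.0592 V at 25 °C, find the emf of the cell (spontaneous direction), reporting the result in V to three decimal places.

Au³⁺/Au is the cathode (higher E°), Cd²⁺/Cd the anode: E°cell = +1.46 − (-0.36) = +1.82 V, n = 6.
Overall: 2 Au³⁺(aq) + 3 Cd(s) → 2 Au(s) + 3 Cd²⁺(aq)
Q = [Cd²⁺]^3 / ([Au³⁺]^2); log Q = -2.499.
E = E° − (0.0592/n) log Q = +1.82 − (0.0592/6)(-2.499) = +1.845 V.

+1.845 V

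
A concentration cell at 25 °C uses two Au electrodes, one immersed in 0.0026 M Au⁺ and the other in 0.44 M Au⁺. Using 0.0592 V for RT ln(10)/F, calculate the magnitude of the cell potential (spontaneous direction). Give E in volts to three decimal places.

For a concentration cell E°cell = 0. The 0.44 M side is the cathode (reduction is favoured where [Au⁺] is higher).
With n = 1, E = −(0.0592/1) log([Au⁺]ₐₙ/[Au⁺]꜀ₐₜ) = −(0.0592/1) log(0.0026/0.44) = −(0.0592/1)(-2.228) = +0.132 V.

+0.132 V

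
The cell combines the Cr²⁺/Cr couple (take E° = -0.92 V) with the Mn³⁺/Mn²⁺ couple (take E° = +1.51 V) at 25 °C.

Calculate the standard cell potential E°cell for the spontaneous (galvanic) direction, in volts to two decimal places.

The Mn³⁺/Mn²⁺ couple has the higher reduction potential, so it is the cathode; Cr²⁺/Cr is oxidised at the anode.
E°cell = E°(cathode) − E°(anode) = (+1.51) − (-0.92) = +2.43 V.

+2.43 V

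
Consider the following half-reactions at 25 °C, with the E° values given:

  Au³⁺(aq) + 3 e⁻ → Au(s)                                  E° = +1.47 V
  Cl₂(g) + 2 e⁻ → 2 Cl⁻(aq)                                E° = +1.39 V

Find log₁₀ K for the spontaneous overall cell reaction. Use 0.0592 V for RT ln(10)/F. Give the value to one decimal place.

Cathode: Au³⁺/Au; anode: Cl₂/Cl⁻. E°cell = +0.08 V, n = 6.
log K = nE°cell / 0.0592 = (6)(+0.08) / 0.0592 = 8.1.

8.1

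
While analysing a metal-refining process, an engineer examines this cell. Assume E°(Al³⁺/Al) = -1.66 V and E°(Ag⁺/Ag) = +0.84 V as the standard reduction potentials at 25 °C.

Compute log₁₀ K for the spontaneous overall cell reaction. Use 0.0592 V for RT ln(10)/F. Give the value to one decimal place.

Cathode: Ag⁺/Ag; anode: Al³⁺/Al. E°cell = +2.50 V, n = 3.
log K = nE°cell / 0.0592 = (3)(+2.50) / 0.0592 = 126.7.

126.7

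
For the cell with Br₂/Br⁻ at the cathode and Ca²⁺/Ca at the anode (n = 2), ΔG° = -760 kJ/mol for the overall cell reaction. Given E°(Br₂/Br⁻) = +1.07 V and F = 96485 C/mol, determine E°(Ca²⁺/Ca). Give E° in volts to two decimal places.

E°cell = −ΔG°/(nF) = −(-760×10³)/((2)(96485)) = +3.938 V.
Since Br₂/Br⁻ is the cathode and Ca²⁺/Ca the anode, E°cell = E°(Br₂/Br⁻) − E°(Ca²⁺/Ca).
So E°(Ca²⁺/Ca) = E°(Br₂/Br⁻) − E°cell = (+1.07) − (+3.938) = -2.87 V.

-2.87 V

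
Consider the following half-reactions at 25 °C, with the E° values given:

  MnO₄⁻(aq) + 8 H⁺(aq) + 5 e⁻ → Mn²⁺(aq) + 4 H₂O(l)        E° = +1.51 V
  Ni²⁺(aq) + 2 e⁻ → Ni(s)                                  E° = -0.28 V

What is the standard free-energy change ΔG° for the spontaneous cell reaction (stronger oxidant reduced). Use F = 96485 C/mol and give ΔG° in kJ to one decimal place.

MnO₄⁻/Mn²⁺ (E° = +1.51 V) is the cathode; Ni²⁺/Ni (E° = -0.28 V) is the anode, so E°cell = +1.79 V.
Balancing electrons gives n = 10 (lcm of 5 and 2).
ΔG° = −nFE° = −(10)(96485)(+1.79) = -1,727,082 J = -1727.1 kJ.

-1727.1 kJ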